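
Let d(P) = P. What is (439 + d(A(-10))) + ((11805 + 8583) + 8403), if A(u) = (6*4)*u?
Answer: 28990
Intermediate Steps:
A(u) = 24*u
(439 + d(A(-10))) + ((11805 + 8583) + 8403) = (439 + 24*(-10)) + ((11805 + 8583) + 8403) = (439 - 240) + (20388 + 8403) = 199 + 28791 = 28990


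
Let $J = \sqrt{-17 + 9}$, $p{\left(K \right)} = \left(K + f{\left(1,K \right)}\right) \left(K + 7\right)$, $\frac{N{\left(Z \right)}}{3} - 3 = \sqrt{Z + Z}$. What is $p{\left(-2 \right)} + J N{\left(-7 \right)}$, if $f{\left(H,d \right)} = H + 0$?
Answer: $-5 - 12 \sqrt{7} + 18 i \sqrt{2} \approx -36.749 + 25.456 i$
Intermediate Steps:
$N{\left(Z \right)} = 9 + 3 \sqrt{2} \sqrt{Z}$ ($N{\left(Z \right)} = 9 + 3 \sqrt{Z + Z} = 9 + 3 \sqrt{2 Z} = 9 + 3 \sqrt{2} \sqrt{Z}$)
$f{\left(H,d \right)} = H$
$p{\left(K \right)} = \left(1 + K\right) \left(7 + K\right)$ ($p{\left(K \right)} = \left(K + 1\right) \left(K + 7\right) = \left(1 + K\right) \left(7 + K\right)$)
$J = 2 i \sqrt{2}$ ($J = \sqrt{-8} = 2 i \sqrt{2} \approx 2.8284 i$)
$p{\left(-2 \right)} + J N{\left(-7 \right)} = \left(7 + \left(-2\right)^{2} + 8 \left(-2\right)\right) + 2 i \sqrt{2} \left(9 + 3 \sqrt{2} \sqrt{-7}\right) = \left(7 + 4 - 16\right) + 2 i \sqrt{2} \left(9 + 3 \sqrt{2} i \sqrt{7}\right) = -5 + 2 i \sqrt{2} \left(9 + 3 i \sqrt{14}\right)$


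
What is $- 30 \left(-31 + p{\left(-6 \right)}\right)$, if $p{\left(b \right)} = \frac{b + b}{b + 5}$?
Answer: $570$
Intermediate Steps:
$p{\left(b \right)} = \frac{2 b}{5 + b}$
$- 30 \left(-31 + p{\left(-6 \right)}\right) = - 30 \left(-31 + 2 \left(-6\right) \frac{1}{5 - 6}\right) = - 30 \left(-31 + 2 \left(-6\right) \frac{1}{-1}\right) = - 30 \left(-31 + 2 \left(-6\right) \left(-1\right)\right) = - 30 \left(-31 + 12\right) = \left(-30\right) \left(-19\right) = 570$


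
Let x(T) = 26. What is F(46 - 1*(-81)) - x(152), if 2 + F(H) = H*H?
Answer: 16101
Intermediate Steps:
F(H) = -2 + H² (F(H) = -2 + H*H = -2 + H²)
F(46 - 1*(-81)) - x(152) = (-2 + (46 - 1*(-81))²) - 1*26 = (-2 + (46 + 81)²) - 26 = (-2 + 127²) - 26 = (-2 + 16129) - 26 = 16127 - 26 = 16101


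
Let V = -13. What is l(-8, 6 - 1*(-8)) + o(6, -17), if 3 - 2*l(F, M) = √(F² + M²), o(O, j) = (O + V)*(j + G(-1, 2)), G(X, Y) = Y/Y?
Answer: 227/2 - √65 ≈ 105.44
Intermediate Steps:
G(X, Y) = 1
o(O, j) = (1 + j)*(-13 + O) (o(O, j) = (O - 13)*(j + 1) = (-13 + O)*(1 + j) = (1 + j)*(-13 + O))
l(F, M) = 3/2 - √(F² + M²)/2
l(-8, 6 - 1*(-8)) + o(6, -17) = (3/2 - √((-8)² + (6 - 1*(-8))²)/2) + (-13 + 6 - 13*(-17) + 6*(-17)) = (3/2 - √(64 + (6 + 8)²)/2) + (-13 + 6 + 221 - 102) = (3/2 - √(64 + 14²)/2) + 112 = (3/2 - √(64 + 196)/2) + 112 = (3/2 - √65) + 112 = 227/2 - √65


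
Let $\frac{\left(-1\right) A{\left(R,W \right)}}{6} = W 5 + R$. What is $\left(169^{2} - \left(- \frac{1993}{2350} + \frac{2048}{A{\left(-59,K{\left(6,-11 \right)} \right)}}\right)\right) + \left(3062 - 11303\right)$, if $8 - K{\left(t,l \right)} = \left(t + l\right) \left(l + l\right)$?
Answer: $\frac{81513659651}{4011450} \approx 20320.0$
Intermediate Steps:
$K{\left(t,l \right)} = 8 - 2 l \left(l + t\right)$ ($K{\left(t,l \right)} = 8 - \left(t + l\right) \left(l + l\right) = 8 - \left(l + t\right) 2 l = 8 - 2 l \left(l + t\right)$)
$A{\left(R,W \right)} = - 30 W - 6 R$ ($A{\left(R,W \right)} = - 6 \left(W 5 + R\right) = - 6 \left(5 W + R\right) = - 6 \left(R + 5 W\right) = - 30 W - 6 R$)
$\left(169^{2} - \left(- \frac{1993}{2350} + \frac{2048}{A{\left(-59,K{\left(6,-11 \right)} \right)}}\right)\right) + \left(3062 - 11303\right) = \left(169^{2} - \left(- \frac{1993}{2350} + \frac{2048}{- 30 \left(8 - 2 \left(-11\right)^{2} - \left(-22\right) 6\right) - -354}\right)\right) + \left(3062 - 11303\right) = \left(28561 - \left(- \frac{1993}{2350} + \frac{2048}{- 30 \left(8 - 242 + 132\right) + 354}\right)\right) - 8241 = \left(28561 + \left(- \frac{2048}{- 30 \left(8 - 242 + 132\right) + 354} + \frac{1993}{2350}\right)\right) - 8241 = \left(28561 + \left(- \frac{2048}{\left(-30\right) \left(-102\right) + 354} + \frac{1993}{2350}\right)\right) - 8241 = \left(28561 + \left(- \frac{2048}{3060 + 354} + \frac{1993}{2350}\right)\right) - 8241 = \left(28561 + \left(- \frac{2048}{3414} + \frac{1993}{2350}\right)\right) - 8241 = \left(28561 + \left(\left(-2048\right) \frac{1}{3414} + \frac{1993}{2350}\right)\right) - 8241 = \left(28561 + \left(- \frac{1024}{1707} + \frac{1993}{2350}\right)\right) - 8241 = \left(28561 + \frac{995651}{4011450}\right) - 8241 = \frac{114572019101}{4011450} - 8241 = \frac{81513659651}{4011450}$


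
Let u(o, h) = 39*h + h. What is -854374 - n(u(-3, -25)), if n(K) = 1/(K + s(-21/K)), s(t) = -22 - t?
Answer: -873188168854/1022021 ≈ -8.5437e+5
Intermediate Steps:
u(o, h) = 40*h
n(K) = 1/(-22 + K + 21/K) (n(K) = 1/(K + (-22 - (-21)/K)) = 1/(K + (-22 + 21/K)) = 1/(-22 + K + 21/K))
-854374 - n(u(-3, -25)) = -854374 - 40*(-25)/(21 + (40*(-25))*(-22 + 40*(-25))) = -854374 - (-1000)/(21 - 1000*(-22 - 1000)) = -854374 - (-1000)/(21 - 1000*(-1022)) = -854374 - (-1000)/(21 + 1022000) = -854374 - (-1000)/1022021 = -854374 - 1*(-1000/1022021) = -854374 + 1000/1022021 = -873188168854/1022021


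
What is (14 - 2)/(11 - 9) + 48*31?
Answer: 1494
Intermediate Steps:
(14 - 2)/(11 - 9) + 48*31 = 12/2 + 1488 = 12*(1/2) + 1488 = 6 + 1488 = 1494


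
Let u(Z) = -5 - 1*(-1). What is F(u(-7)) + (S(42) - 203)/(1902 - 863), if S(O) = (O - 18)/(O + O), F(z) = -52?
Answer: -379615/7273 ≈ -52.195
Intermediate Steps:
u(Z) = -4 (u(Z) = -5 + 1 = -4)
S(O) = (-18 + O)/(2*O) (S(O) = (-18 + O)/((2*O)) = (-18 + O)*(1/(2*O)) = (-18 + O)/(2*O))
F(u(-7)) + (S(42) - 203)/(1902 - 863) = -52 + ((½)*(-18 + 42)/42 - 203)/(1902 - 863) = -52 + ((½)*(1/42)*24 - 203)/1039 = -52 + (2/7 - 203)*(1/1039) = -52 - 1419/7*1/1039 = -52 - 1419/7273 = -379615/7273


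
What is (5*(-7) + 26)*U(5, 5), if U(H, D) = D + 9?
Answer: -126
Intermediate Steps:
U(H, D) = 9 + D
(5*(-7) + 26)*U(5, 5) = (5*(-7) + 26)*(9 + 5) = (-35 + 26)*14 = -9*14 = -126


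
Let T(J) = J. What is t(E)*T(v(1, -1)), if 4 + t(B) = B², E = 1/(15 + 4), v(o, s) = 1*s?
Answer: 1443/361 ≈ 3.9972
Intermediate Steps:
v(o, s) = s
E = 1/19 ≈ 0.052632
t(B) = -4 + B²
t(E)*T(v(1, -1)) = (-4 + (1/19)²)*(-1) = (-4 + 1/361)*(-1) = -1443/361*(-1) = 1443/361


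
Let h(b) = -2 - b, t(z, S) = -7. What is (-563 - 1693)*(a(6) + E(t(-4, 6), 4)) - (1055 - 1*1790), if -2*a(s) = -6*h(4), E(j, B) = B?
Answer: 32319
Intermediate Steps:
a(s) = -18 (a(s) = -(-3)*(-2 - 1*4) = -(-3)*(-2 - 4) = -(-3)*(-6) = -½*36 = -18)
(-563 - 1693)*(a(6) + E(t(-4, 6), 4)) - (1055 - 1*1790) = (-563 - 1693)*(-18 + 4) - (1055 - 1*1790) = -2256*(-14) - (1055 - 1790) = 31584 - 1*(-735) = 31584 + 735 = 32319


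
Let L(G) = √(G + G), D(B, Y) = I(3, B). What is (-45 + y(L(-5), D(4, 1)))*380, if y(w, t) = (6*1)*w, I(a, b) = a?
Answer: -17100 + 2280*I*√10 ≈ -17100.0 + 7210.0*I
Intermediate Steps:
D(B, Y) = 3
L(G) = √2*√G (L(G) = √(2*G) = √2*√G)
y(w, t) = 6*w
(-45 + y(L(-5), D(4, 1)))*380 = (-45 + 6*(√2*√(-5)))*380 = (-45 + 6*(√2*(I*√5)))*380 = (-45 + 6*(I*√10))*380 = (-45 + 6*I*√10)*380 = -17100 + 2280*I*√10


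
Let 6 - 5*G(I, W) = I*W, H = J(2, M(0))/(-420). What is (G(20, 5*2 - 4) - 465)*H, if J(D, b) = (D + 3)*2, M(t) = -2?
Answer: 813/70 ≈ 11.614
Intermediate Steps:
J(D, b) = 6 + 2*D (J(D, b) = (3 + D)*2 = 6 + 2*D)
H = -1/42 (H = (6 + 2*2)/(-420) = (6 + 4)*(-1/420) = 10*(-1/420) = -1/42 ≈ -0.023810)
G(I, W) = 6/5 - I*W/5
(G(20, 5*2 - 4) - 465)*H = ((6/5 - ⅕*20*(5*2 - 4)) - 465)*(-1/42) = ((6/5 - ⅕*20*(10 - 4)) - 465)*(-1/42) = ((6/5 - ⅕*20*6) - 465)*(-1/42) = ((6/5 - 24) - 465)*(-1/42) = (-114/5 - 465)*(-1/42) = -2439/5*(-1/42) = 813/70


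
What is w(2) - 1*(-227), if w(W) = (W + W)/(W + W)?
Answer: 228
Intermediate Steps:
w(W) = 1 (w(W) = (2*W)/((2*W)) = (2*W)*(1/(2*W)) = 1)
w(2) - 1*(-227) = 1 - 1*(-227) = 1 + 227 = 228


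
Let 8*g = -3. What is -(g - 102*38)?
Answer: 31011/8 ≈ 3876.4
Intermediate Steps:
g = -3/8 (g = (1/8)*(-3) = -3/8 ≈ -0.37500)
-(g - 102*38) = -(-3/8 - 102*38) = -(-3/8 - 3876) = -1*(-31011/8) = 31011/8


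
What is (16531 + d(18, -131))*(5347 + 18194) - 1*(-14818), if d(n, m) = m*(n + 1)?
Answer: 330577540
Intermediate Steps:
d(n, m) = m*(1 + n)
(16531 + d(18, -131))*(5347 + 18194) - 1*(-14818) = (16531 - 131*(1 + 18))*(5347 + 18194) - 1*(-14818) = (16531 - 131*19)*23541 + 14818 = (16531 - 2489)*23541 + 14818 = 14042*23541 + 14818 = 330562722 + 14818 = 330577540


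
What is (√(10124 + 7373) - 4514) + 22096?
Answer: 17582 + √17497 ≈ 17714.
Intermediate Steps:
(√(10124 + 7373) - 4514) + 22096 = (√17497 - 4514) + 22096 = (-4514 + √17497) + 22096 = 17582 + √17497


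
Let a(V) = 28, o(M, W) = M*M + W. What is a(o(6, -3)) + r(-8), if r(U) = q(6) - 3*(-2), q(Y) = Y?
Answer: 40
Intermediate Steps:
o(M, W) = W + M² (o(M, W) = M² + W = W + M²)
r(U) = 12 (r(U) = 6 - 3*(-2) = 6 + 6 = 12)
a(o(6, -3)) + r(-8) = 28 + 12 = 40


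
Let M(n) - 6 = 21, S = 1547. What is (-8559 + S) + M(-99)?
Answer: -6985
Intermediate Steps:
M(n) = 27 (M(n) = 6 + 21 = 27)
(-8559 + S) + M(-99) = (-8559 + 1547) + 27 = -7012 + 27 = -6985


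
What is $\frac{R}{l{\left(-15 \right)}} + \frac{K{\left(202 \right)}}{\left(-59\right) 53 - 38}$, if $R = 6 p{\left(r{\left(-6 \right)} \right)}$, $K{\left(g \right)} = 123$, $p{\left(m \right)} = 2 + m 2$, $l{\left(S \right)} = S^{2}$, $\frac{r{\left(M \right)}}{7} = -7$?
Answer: $- \frac{13709}{5275} \approx -2.5989$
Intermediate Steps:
$r{\left(M \right)} = -49$ ($r{\left(M \right)} = 7 \left(-7\right) = -49$)
$p{\left(m \right)} = 2 + 2 m$
$R = -576$ ($R = 6 \left(2 + 2 \left(-49\right)\right) = 6 \left(2 - 98\right) = 6 \left(-96\right) = -576$)
$\frac{R}{l{\left(-15 \right)}} + \frac{K{\left(202 \right)}}{\left(-59\right) 53 - 38} = - \frac{576}{\left(-15\right)^{2}} + \frac{123}{\left(-59\right) 53 - 38} = - \frac{576}{225} + \frac{123}{-3127 - 38} = \left(-576\right) \frac{1}{225} + \frac{123}{-3165} = - \frac{64}{25} + 123 \left(- \frac{1}{3165}\right) = - \frac{64}{25} - \frac{41}{1055} = - \frac{13709}{5275}$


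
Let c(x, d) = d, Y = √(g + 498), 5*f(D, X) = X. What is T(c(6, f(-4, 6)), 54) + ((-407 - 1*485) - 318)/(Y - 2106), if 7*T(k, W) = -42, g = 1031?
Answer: -24053982/4433707 + 1210*√1529/4433707 ≈ -5.4146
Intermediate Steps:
f(D, X) = X/5
Y = √1529 (Y = √(1031 + 498) = √1529 ≈ 39.102)
T(k, W) = -6 (T(k, W) = (⅐)*(-42) = -6)
T(c(6, f(-4, 6)), 54) + ((-407 - 1*485) - 318)/(Y - 2106) = -6 + ((-407 - 1*485) - 318)/(√1529 - 2106) = -6 + ((-407 - 485) - 318)/(-2106 + √1529) = -6 + (-892 - 318)/(-2106 + √1529) = -6 - 1210/(-2106 + √1529)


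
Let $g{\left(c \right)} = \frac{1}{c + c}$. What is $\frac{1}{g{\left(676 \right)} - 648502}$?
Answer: $- \frac{1352}{876774703} \approx -1.542 \cdot 10^{-6}$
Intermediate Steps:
$g{\left(c \right)} = \frac{1}{2 c}$
$\frac{1}{g{\left(676 \right)} - 648502} = \frac{1}{\frac{1}{2 \cdot 676} - 648502} = \frac{1}{\frac{1}{2} \cdot \frac{1}{676} - 648502} = \frac{1}{\frac{1}{1352} - 648502} = \frac{1}{- \frac{876774703}{1352}} = - \frac{1352}{876774703}$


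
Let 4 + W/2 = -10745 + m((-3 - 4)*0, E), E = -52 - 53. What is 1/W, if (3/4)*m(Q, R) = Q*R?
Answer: -1/21498 ≈ -4.6516e-5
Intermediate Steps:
E = -105
m(Q, R) = 4*Q*R/3 (m(Q, R) = 4*(Q*R)/3 = 4*Q*R/3)
W = -21498 (W = -8 + 2*(-10745 + (4/3)*((-3 - 4)*0)*(-105)) = -8 + 2*(-10745 + (4/3)*(-7*0)*(-105)) = -8 + 2*(-10745 + (4/3)*0*(-105)) = -8 + 2*(-10745 + 0) = -8 + 2*(-10745) = -8 - 21490 = -21498)
1/W = 1/(-21498) = -1/21498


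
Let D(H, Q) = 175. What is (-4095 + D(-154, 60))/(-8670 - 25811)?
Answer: 3920/34481 ≈ 0.11369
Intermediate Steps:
(-4095 + D(-154, 60))/(-8670 - 25811) = (-4095 + 175)/(-8670 - 25811) = -3920/(-34481) = -3920*(-1/34481) = 3920/34481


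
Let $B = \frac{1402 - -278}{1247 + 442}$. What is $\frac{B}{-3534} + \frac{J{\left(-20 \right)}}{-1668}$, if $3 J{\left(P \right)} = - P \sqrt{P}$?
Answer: $- \frac{280}{994821} - \frac{10 i \sqrt{5}}{1251} \approx -0.00028146 - 0.017874 i$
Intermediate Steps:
$J{\left(P \right)} = - \frac{P^{\frac{3}{2}}}{3}$ ($J{\left(P \right)} = \frac{- P \sqrt{P}}{3} = \frac{\left(-1\right) P^{\frac{3}{2}}}{3} = - \frac{P^{\frac{3}{2}}}{3}$)
$B = \frac{560}{563}$ ($B = \frac{1402 + \left(294 - 16\right)}{1689} = \left(1402 + 278\right) \frac{1}{1689} = 1680 \cdot \frac{1}{1689} = \frac{560}{563} \approx 0.99467$)
$\frac{B}{-3534} + \frac{J{\left(-20 \right)}}{-1668} = \frac{560}{563 \left(-3534\right)} + \frac{\left(- \frac{1}{3}\right) \left(-20\right)^{\frac{3}{2}}}{-1668} = \frac{560}{563} \left(- \frac{1}{3534}\right) + - \frac{\left(-40\right) i \sqrt{5}}{3} \left(- \frac{1}{1668}\right) = - \frac{280}{994821} + \frac{40 i \sqrt{5}}{3} \left(- \frac{1}{1668}\right) = - \frac{280}{994821} - \frac{10 i \sqrt{5}}{1251}$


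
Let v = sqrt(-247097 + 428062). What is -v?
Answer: -sqrt(180965) ≈ -425.40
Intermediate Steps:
v = sqrt(180965) ≈ 425.40
-v = -sqrt(180965)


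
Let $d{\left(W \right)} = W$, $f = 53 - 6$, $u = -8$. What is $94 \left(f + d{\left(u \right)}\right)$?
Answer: $3666$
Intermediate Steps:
$f = 47$ ($f = 53 - 6 = 47$)
$94 \left(f + d{\left(u \right)}\right) = 94 \left(47 - 8\right) = 94 \cdot 39 = 3666$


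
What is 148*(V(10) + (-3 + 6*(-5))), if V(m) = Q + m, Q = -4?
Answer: -3996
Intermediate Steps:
V(m) = -4 + m
148*(V(10) + (-3 + 6*(-5))) = 148*((-4 + 10) + (-3 + 6*(-5))) = 148*(6 + (-3 - 30)) = 148*(6 - 33) = 148*(-27) = -3996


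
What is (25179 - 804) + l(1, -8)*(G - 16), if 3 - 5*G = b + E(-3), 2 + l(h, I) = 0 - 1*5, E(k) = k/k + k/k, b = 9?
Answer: 122491/5 ≈ 24498.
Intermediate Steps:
E(k) = 2 (E(k) = 1 + 1 = 2)
l(h, I) = -7 (l(h, I) = -2 + (0 - 1*5) = -2 + (0 - 5) = -2 - 5 = -7)
G = -8/5 (G = ⅗ - (9 + 2)/5 = ⅗ - ⅕*11 = ⅗ - 11/5 = -8/5 ≈ -1.6000)
(25179 - 804) + l(1, -8)*(G - 16) = (25179 - 804) - 7*(-8/5 - 16) = 24375 - 7*(-88/5) = 24375 + 616/5 = 122491/5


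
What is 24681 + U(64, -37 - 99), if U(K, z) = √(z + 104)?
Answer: 24681 + 4*I*√2 ≈ 24681.0 + 5.6569*I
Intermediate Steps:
U(K, z) = √(104 + z)
24681 + U(64, -37 - 99) = 24681 + √(104 + (-37 - 99)) = 24681 + √(104 - 136) = 24681 + √(-32) = 24681 + 4*I*√2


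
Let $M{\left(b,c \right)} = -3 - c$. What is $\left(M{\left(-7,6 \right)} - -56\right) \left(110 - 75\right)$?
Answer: $1645$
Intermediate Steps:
$\left(M{\left(-7,6 \right)} - -56\right) \left(110 - 75\right) = \left(\left(-3 - 6\right) - -56\right) \left(110 - 75\right) = \left(\left(-3 - 6\right) + 56\right) 35 = \left(-9 + 56\right) 35 = 47 \cdot 35 = 1645$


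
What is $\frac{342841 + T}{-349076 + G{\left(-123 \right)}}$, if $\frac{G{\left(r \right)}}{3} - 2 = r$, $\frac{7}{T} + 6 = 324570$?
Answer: $- \frac{111273846331}{113415319596} \approx -0.98112$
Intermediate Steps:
$T = \frac{7}{324564}$ ($T = \frac{7}{-6 + 324570} = \frac{7}{324564} \approx 2.1567 \cdot 10^{-5}$)
$G{\left(r \right)} = 6 + 3 r$
$\frac{342841 + T}{-349076 + G{\left(-123 \right)}} = \frac{342841 + \frac{7}{324564}}{-349076 + \left(6 + 3 \left(-123\right)\right)} = \frac{111273846331}{324564 \left(-349076 + \left(6 - 369\right)\right)} = \frac{111273846331}{324564 \left(-349076 - 363\right)} = \frac{111273846331}{324564 \left(-349439\right)} = \frac{111273846331}{324564} \left(- \frac{1}{349439}\right) = - \frac{111273846331}{113415319596}$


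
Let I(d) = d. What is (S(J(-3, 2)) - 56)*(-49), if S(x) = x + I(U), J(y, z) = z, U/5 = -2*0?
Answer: 2646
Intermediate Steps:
U = 0 (U = 5*(-2*0) = 5*0 = 0)
S(x) = x (S(x) = x + 0 = x)
(S(J(-3, 2)) - 56)*(-49) = (2 - 56)*(-49) = -54*(-49) = 2646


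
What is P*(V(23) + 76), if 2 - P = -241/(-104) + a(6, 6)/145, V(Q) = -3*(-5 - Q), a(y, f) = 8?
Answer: -22468/377 ≈ -59.597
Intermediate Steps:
V(Q) = 15 + 3*Q
P = -5617/15080 (P = 2 - (-241/(-104) + 8/145) = 2 - (-241*(-1/104) + 8*(1/145)) = 2 - (241/104 + 8/145) = 2 - 1*35777/15080 = 2 - 35777/15080 = -5617/15080 ≈ -0.37248)
P*(V(23) + 76) = -5617*((15 + 3*23) + 76)/15080 = -5617*((15 + 69) + 76)/15080 = -5617*(84 + 76)/15080 = -5617/15080*160 = -22468/377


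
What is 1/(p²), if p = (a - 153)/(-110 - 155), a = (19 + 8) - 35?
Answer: 70225/25921 ≈ 2.7092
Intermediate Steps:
a = -8 (a = 27 - 35 = -8)
p = 161/265 (p = (-8 - 153)/(-110 - 155) = -161/(-265) = -161*(-1/265) = 161/265 ≈ 0.60755)
1/(p²) = 1/((161/265)²) = 1/(25921/70225) = 70225/25921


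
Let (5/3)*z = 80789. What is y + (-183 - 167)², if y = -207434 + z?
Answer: -182303/5 ≈ -36461.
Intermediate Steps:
z = 242367/5 (z = (⅗)*80789 = 242367/5 ≈ 48473.)
y = -794803/5 (y = -207434 + 242367/5 = -794803/5 ≈ -1.5896e+5)
y + (-183 - 167)² = -794803/5 + (-183 - 167)² = -794803/5 + (-350)² = -794803/5 + 122500 = -182303/5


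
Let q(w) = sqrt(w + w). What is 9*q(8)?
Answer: 36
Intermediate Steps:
q(w) = sqrt(2)*sqrt(w) (q(w) = sqrt(2*w) = sqrt(2)*sqrt(w))
9*q(8) = 9*(sqrt(2)*sqrt(8)) = 9*(sqrt(2)*(2*sqrt(2))) = 9*4 = 36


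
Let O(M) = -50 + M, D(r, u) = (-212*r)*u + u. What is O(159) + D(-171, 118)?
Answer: 4277963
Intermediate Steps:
D(r, u) = u - 212*r*u (D(r, u) = -212*r*u + u = u - 212*r*u)
O(159) + D(-171, 118) = (-50 + 159) + 118*(1 - 212*(-171)) = 109 + 118*(1 + 36252) = 109 + 118*36253 = 109 + 4277854 = 4277963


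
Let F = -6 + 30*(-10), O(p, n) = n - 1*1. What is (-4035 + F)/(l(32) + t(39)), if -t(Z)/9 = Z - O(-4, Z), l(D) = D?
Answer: -4341/23 ≈ -188.74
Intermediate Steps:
O(p, n) = -1 + n (O(p, n) = n - 1 = -1 + n)
F = -306 (F = -6 - 300 = -306)
t(Z) = -9 (t(Z) = -9*(Z - (-1 + Z)) = -9*(Z + (1 - Z)) = -9*1 = -9)
(-4035 + F)/(l(32) + t(39)) = (-4035 - 306)/(32 - 9) = -4341/23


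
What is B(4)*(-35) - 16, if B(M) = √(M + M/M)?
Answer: -16 - 35*√5 ≈ -94.262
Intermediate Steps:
B(M) = √(1 + M) (B(M) = √(M + 1) = √(1 + M))
B(4)*(-35) - 16 = √(1 + 4)*(-35) - 16 = √5*(-35) - 16 = -35*√5 - 16 = -16 - 35*√5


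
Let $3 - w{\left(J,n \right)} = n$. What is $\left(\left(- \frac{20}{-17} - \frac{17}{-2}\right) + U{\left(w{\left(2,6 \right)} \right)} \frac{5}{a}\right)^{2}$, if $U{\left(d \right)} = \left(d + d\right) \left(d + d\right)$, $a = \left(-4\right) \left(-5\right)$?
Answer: $\frac{403225}{1156} \approx 348.81$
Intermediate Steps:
$w{\left(J,n \right)} = 3 - n$
$a = 20$
$U{\left(d \right)} = 4 d^{2}$ ($U{\left(d \right)} = 2 d 2 d = 4 d^{2}$)
$\left(\left(- \frac{20}{-17} - \frac{17}{-2}\right) + U{\left(w{\left(2,6 \right)} \right)} \frac{5}{a}\right)^{2} = \left(\left(- \frac{20}{-17} - \frac{17}{-2}\right) + 4 \left(3 - 6\right)^{2} \cdot \frac{5}{20}\right)^{2} = \left(\left(\left(-20\right) \left(- \frac{1}{17}\right) - - \frac{17}{2}\right) + 4 \left(3 - 6\right)^{2} \cdot 5 \cdot \frac{1}{20}\right)^{2} = \left(\left(\frac{20}{17} + \frac{17}{2}\right) + 4 \left(-3\right)^{2} \cdot \frac{1}{4}\right)^{2} = \left(\frac{329}{34} + 4 \cdot 9 \cdot \frac{1}{4}\right)^{2} = \left(\frac{329}{34} + 36 \cdot \frac{1}{4}\right)^{2} = \left(\frac{329}{34} + 9\right)^{2} = \left(\frac{635}{34}\right)^{2} = \frac{403225}{1156}$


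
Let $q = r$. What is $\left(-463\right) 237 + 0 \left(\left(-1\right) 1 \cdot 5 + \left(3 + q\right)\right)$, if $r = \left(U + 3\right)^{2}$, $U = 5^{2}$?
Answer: $-109731$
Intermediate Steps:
$U = 25$
$r = 784$ ($r = \left(25 + 3\right)^{2} = 28^{2} = 784$)
$q = 784$
$\left(-463\right) 237 + 0 \left(\left(-1\right) 1 \cdot 5 + \left(3 + q\right)\right) = \left(-463\right) 237 + 0 \left(\left(-1\right) 1 \cdot 5 + \left(3 + 784\right)\right) = -109731 + 0 \left(\left(-1\right) 5 + 787\right) = -109731 + 0 \left(-5 + 787\right) = -109731 + 0 \cdot 782 = -109731 + 0 = -109731$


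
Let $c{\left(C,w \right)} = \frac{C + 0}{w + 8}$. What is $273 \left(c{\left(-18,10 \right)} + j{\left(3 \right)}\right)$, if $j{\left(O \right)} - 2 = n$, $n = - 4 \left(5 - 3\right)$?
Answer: $-1911$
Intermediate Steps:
$n = -8$ ($n = \left(-4\right) 2 = -8$)
$j{\left(O \right)} = -6$ ($j{\left(O \right)} = 2 - 8 = -6$)
$c{\left(C,w \right)} = \frac{C}{8 + w}$
$273 \left(c{\left(-18,10 \right)} + j{\left(3 \right)}\right) = 273 \left(- \frac{18}{8 + 10} - 6\right) = 273 \left(- \frac{18}{18} - 6\right) = 273 \left(\left(-18\right) \frac{1}{18} - 6\right) = 273 \left(-1 - 6\right) = 273 \left(-7\right) = -1911$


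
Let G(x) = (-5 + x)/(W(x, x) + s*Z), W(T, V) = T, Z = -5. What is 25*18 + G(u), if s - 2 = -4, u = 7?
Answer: 7652/17 ≈ 450.12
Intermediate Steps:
s = -2 (s = 2 - 4 = -2)
G(x) = (-5 + x)/(10 + x) (G(x) = (-5 + x)/(x - 2*(-5)) = (-5 + x)/(x + 10) = (-5 + x)/(10 + x))
25*18 + G(u) = 25*18 + (-5 + 7)/(10 + 7) = 450 + 2/17 = 7652/17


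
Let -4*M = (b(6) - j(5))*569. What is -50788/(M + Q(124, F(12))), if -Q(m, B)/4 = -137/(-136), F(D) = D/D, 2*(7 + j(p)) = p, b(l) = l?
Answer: 6907168/203681 ≈ 33.912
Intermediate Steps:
j(p) = -7 + p/2
F(D) = 1
Q(m, B) = -137/34 (Q(m, B) = -(-548)/(-136) = -(-548)*(-1)/136 = -4*137/136 = -137/34)
M = -11949/8 (M = -(6 - (-7 + (½)*5))*569/4 = -(6 - (-7 + 5/2))*569/4 = -(6 - 1*(-9/2))*569/4 = -(6 + 9/2)*569/4 = -21*569/8 = -¼*11949/2 = -11949/8 ≈ -1493.6)
-50788/(M + Q(124, F(12))) = -50788/(-11949/8 - 137/34) = -50788/(-203681/136) = -50788*(-136/203681) = 6907168/203681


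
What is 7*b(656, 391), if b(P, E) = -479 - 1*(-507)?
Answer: 196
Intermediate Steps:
b(P, E) = 28 (b(P, E) = -479 + 507 = 28)
7*b(656, 391) = 7*28 = 196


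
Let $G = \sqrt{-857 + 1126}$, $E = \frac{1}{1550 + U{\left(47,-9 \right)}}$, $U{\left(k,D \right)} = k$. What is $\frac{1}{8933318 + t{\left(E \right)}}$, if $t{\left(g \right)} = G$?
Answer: $\frac{8933318}{79804170488855} - \frac{\sqrt{269}}{79804170488855} \approx 1.1194 \cdot 10^{-7}$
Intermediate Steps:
$E = \frac{1}{1597}$ ($E = \frac{1}{1550 + 47} = \frac{1}{1597} \approx 0.00062617$)
$G = \sqrt{269} \approx 16.401$
$t{\left(g \right)} = \sqrt{269}$
$\frac{1}{8933318 + t{\left(E \right)}} = \frac{1}{8933318 + \sqrt{269}}$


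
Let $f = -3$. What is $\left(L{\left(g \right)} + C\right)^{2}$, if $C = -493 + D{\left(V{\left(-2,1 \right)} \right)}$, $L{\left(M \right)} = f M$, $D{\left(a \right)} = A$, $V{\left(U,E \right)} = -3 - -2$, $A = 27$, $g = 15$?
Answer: $261121$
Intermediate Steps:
$V{\left(U,E \right)} = -1$ ($V{\left(U,E \right)} = -3 + 2 = -1$)
$D{\left(a \right)} = 27$
$L{\left(M \right)} = - 3 M$
$C = -466$ ($C = -493 + 27 = -466$)
$\left(L{\left(g \right)} + C\right)^{2} = \left(\left(-3\right) 15 - 466\right)^{2} = \left(-45 - 466\right)^{2} = \left(-511\right)^{2} = 261121$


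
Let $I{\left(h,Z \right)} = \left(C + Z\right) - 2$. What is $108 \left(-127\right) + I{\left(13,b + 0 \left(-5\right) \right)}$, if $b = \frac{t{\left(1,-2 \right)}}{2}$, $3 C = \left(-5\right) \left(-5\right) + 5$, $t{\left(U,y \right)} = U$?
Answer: $- \frac{27415}{2} \approx -13708.0$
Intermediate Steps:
$C = 10$ ($C = \frac{\left(-5\right) \left(-5\right) + 5}{3} = \frac{25 + 5}{3} = \frac{1}{3} \cdot 30 = 10$)
$b = \frac{1}{2}$ ($b = 1 \cdot \frac{1}{2} = \frac{1}{2} \approx 0.5$)
$I{\left(h,Z \right)} = 8 + Z$ ($I{\left(h,Z \right)} = \left(10 + Z\right) - 2 = 8 + Z$)
$108 \left(-127\right) + I{\left(13,b + 0 \left(-5\right) \right)} = 108 \left(-127\right) + \left(8 + \left(\frac{1}{2} + 0 \left(-5\right)\right)\right) = -13716 + \left(8 + \left(\frac{1}{2} + 0\right)\right) = -13716 + \left(8 + \frac{1}{2}\right) = -13716 + \frac{17}{2} = - \frac{27415}{2}$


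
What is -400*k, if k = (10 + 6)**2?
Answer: -102400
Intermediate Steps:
k = 256 (k = 16**2 = 256)
-400*k = -400*256 = -102400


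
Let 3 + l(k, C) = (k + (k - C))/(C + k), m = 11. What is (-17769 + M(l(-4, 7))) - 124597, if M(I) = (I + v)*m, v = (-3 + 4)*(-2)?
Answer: -142476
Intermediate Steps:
v = -2 (v = 1*(-2) = -2)
l(k, C) = -3 + (-C + 2*k)/(C + k) (l(k, C) = -3 + (k + (k - C))/(C + k) = -3 + (-C + 2*k)/(C + k))
M(I) = -22 + 11*I (M(I) = (I - 2)*11 = (-2 + I)*11 = -22 + 11*I)
(-17769 + M(l(-4, 7))) - 124597 = (-17769 + (-22 + 11*((-1*(-4) - 4*7)/(7 - 4)))) - 124597 = (-17769 + (-22 + 11*((4 - 28)/3))) - 124597 = (-17769 + (-22 + 11*((⅓)*(-24)))) - 124597 = (-17769 + (-22 + 11*(-8))) - 124597 = (-17769 + (-22 - 88)) - 124597 = (-17769 - 110) - 124597 = -17879 - 124597 = -142476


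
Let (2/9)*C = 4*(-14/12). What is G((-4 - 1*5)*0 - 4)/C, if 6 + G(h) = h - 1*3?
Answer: 13/21 ≈ 0.61905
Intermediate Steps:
G(h) = -9 + h (G(h) = -6 + (h - 1*3) = -6 + (h - 3) = -6 + (-3 + h) = -9 + h)
C = -21 (C = 9*(4*(-14/12))/2 = 9*(4*(-14*1/12))/2 = 9*(4*(-7/6))/2 = (9/2)*(-14/3) = -21)
G((-4 - 1*5)*0 - 4)/C = (-9 + ((-4 - 1*5)*0 - 4))/(-21) = -(-9 + ((-4 - 5)*0 - 4))/21 = -(-9 + (-9*0 - 4))/21 = -(-9 + (0 - 4))/21 = -(-9 - 4)/21 = -1/21*(-13) = 13/21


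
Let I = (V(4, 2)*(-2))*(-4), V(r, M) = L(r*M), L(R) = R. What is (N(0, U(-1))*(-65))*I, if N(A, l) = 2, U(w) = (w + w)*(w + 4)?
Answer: -8320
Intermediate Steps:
U(w) = 2*w*(4 + w) (U(w) = (2*w)*(4 + w) = 2*w*(4 + w))
V(r, M) = M*r (V(r, M) = r*M = M*r)
I = 64 (I = ((2*4)*(-2))*(-4) = (8*(-2))*(-4) = -16*(-4) = 64)
(N(0, U(-1))*(-65))*I = (2*(-65))*64 = -130*64 = -8320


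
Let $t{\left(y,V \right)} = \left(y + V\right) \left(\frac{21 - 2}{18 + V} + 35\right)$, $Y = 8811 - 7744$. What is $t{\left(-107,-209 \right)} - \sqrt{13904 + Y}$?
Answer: $- \frac{2106456}{191} - \sqrt{14971} \approx -11151.0$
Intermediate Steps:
$Y = 1067$
$t{\left(y,V \right)} = \left(35 + \frac{19}{18 + V}\right) \left(V + y\right)$ ($t{\left(y,V \right)} = \left(V + y\right) \left(\frac{19}{18 + V} + 35\right) = \left(V + y\right) \left(35 + \frac{19}{18 + V}\right) = \left(35 + \frac{19}{18 + V}\right) \left(V + y\right)$)
$t{\left(-107,-209 \right)} - \sqrt{13904 + Y} = \frac{35 \left(-209\right)^{2} + 649 \left(-209\right) + 649 \left(-107\right) + 35 \left(-209\right) \left(-107\right)}{18 - 209} - \sqrt{13904 + 1067} = \frac{35 \cdot 43681 - 135641 - 69443 + 782705}{-191} - \sqrt{14971} = - \frac{1528835 - 135641 - 69443 + 782705}{191} - \sqrt{14971} = \left(- \frac{1}{191}\right) 2106456 - \sqrt{14971} = - \frac{2106456}{191} - \sqrt{14971}$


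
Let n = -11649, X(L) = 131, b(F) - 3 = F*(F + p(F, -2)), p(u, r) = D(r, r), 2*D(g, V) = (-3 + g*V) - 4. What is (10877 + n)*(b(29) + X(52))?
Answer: -719118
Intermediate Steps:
D(g, V) = -7/2 + V*g/2 (D(g, V) = ((-3 + g*V) - 4)/2 = ((-3 + V*g) - 4)/2 = (-7 + V*g)/2 = -7/2 + V*g/2)
p(u, r) = -7/2 + r²/2 (p(u, r) = -7/2 + r*r/2 = -7/2 + r²/2)
b(F) = 3 + F*(-3/2 + F) (b(F) = 3 + F*(F + (-7/2 + (½)*(-2)²)) = 3 + F*(F + (-7/2 + (½)*4)) = 3 + F*(F + (-7/2 + 2)) = 3 + F*(F - 3/2) = 3 + F*(-3/2 + F))
(10877 + n)*(b(29) + X(52)) = (10877 - 11649)*((3 + 29² - 3/2*29) + 131) = -772*((3 + 841 - 87/2) + 131) = -772*(1601/2 + 131) = -772*1863/2 = -719118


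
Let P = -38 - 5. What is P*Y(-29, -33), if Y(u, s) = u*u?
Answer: -36163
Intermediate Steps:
Y(u, s) = u²
P = -43
P*Y(-29, -33) = -43*(-29)² = -43*841 = -36163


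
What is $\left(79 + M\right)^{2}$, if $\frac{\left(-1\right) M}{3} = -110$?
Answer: $167281$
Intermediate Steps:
$M = 330$ ($M = \left(-3\right) \left(-110\right) = 330$)
$\left(79 + M\right)^{2} = \left(79 + 330\right)^{2} = 409^{2} = 167281$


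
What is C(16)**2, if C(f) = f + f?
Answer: 1024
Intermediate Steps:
C(f) = 2*f
C(16)**2 = (2*16)**2 = 32**2 = 1024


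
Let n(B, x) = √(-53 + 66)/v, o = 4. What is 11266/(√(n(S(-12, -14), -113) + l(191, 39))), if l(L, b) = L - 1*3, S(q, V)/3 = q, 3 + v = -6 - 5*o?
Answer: 11266*√29/√(5452 - √13) ≈ 821.93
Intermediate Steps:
v = -29 (v = -3 + (-6 - 5*4) = -3 + (-6 - 20) = -3 - 26 = -29)
S(q, V) = 3*q
l(L, b) = -3 + L (l(L, b) = L - 3 = -3 + L)
n(B, x) = -√13/29 (n(B, x) = √(-53 + 66)/(-29) = √13*(-1/29) = -√13/29)
11266/(√(n(S(-12, -14), -113) + l(191, 39))) = 11266/(√(-√13/29 + (-3 + 191))) = 11266/(√(-√13/29 + 188)) = 11266/(√(188 - √13/29)) = 11266/√(188 - √13/29)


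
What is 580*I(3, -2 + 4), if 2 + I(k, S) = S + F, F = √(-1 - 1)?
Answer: 580*I*√2 ≈ 820.24*I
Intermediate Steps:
F = I*√2 (F = √(-2) = I*√2 ≈ 1.4142*I)
I(k, S) = -2 + S + I*√2 (I(k, S) = -2 + (S + I*√2) = -2 + S + I*√2)
580*I(3, -2 + 4) = 580*(-2 + (-2 + 4) + I*√2) = 580*(-2 + 2 + I*√2) = 580*(I*√2) = 580*I*√2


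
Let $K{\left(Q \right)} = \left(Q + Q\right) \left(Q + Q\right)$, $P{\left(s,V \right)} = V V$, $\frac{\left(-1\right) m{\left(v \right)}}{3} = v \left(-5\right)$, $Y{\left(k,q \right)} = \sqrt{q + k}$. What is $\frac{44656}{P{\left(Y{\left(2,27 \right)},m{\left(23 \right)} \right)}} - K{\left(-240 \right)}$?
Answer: $- \frac{27423315344}{119025} \approx -2.304 \cdot 10^{5}$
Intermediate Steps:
$Y{\left(k,q \right)} = \sqrt{k + q}$
$m{\left(v \right)} = 15 v$ ($m{\left(v \right)} = - 3 v \left(-5\right) = - 3 \left(- 5 v\right) = 15 v$)
$P{\left(s,V \right)} = V^{2}$
$K{\left(Q \right)} = 4 Q^{2}$ ($K{\left(Q \right)} = 2 Q 2 Q = 4 Q^{2}$)
$\frac{44656}{P{\left(Y{\left(2,27 \right)},m{\left(23 \right)} \right)}} - K{\left(-240 \right)} = \frac{44656}{\left(15 \cdot 23\right)^{2}} - 4 \left(-240\right)^{2} = \frac{44656}{345^{2}} - 4 \cdot 57600 = \frac{44656}{119025} - 230400 = - \frac{27423315344}{119025}$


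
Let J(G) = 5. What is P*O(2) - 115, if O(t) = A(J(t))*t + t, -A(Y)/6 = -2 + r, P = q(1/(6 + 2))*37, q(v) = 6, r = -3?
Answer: 13649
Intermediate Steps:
P = 222 (P = 6*37 = 222)
A(Y) = 30 (A(Y) = -6*(-2 - 3) = -6*(-5) = 30)
O(t) = 31*t (O(t) = 30*t + t = 31*t)
P*O(2) - 115 = 222*(31*2) - 115 = 222*62 - 115 = 13764 - 115 = 13649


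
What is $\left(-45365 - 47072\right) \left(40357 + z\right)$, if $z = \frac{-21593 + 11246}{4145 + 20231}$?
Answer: $- \frac{90933224253745}{24376} \approx -3.7304 \cdot 10^{9}$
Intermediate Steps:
$z = - \frac{10347}{24376} \approx -0.42447$
$\left(-45365 - 47072\right) \left(40357 + z\right) = \left(-45365 - 47072\right) \left(40357 - \frac{10347}{24376}\right) = \left(-92437\right) \frac{983731885}{24376} = - \frac{90933224253745}{24376}$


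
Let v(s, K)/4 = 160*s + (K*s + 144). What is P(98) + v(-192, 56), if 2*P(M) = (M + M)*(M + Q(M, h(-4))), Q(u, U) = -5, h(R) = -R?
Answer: -156198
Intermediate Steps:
h(R) = -R
P(M) = M*(-5 + M) (P(M) = ((M + M)*(M - 5))/2 = ((2*M)*(-5 + M))/2 = (2*M*(-5 + M))/2 = M*(-5 + M))
v(s, K) = 576 + 640*s + 4*K*s (v(s, K) = 4*(160*s + (K*s + 144)) = 4*(160*s + (144 + K*s)) = 4*(144 + 160*s + K*s) = 576 + 640*s + 4*K*s)
P(98) + v(-192, 56) = 98*(-5 + 98) + (576 + 640*(-192) + 4*56*(-192)) = 98*93 + (576 - 122880 - 43008) = 9114 - 165312 = -156198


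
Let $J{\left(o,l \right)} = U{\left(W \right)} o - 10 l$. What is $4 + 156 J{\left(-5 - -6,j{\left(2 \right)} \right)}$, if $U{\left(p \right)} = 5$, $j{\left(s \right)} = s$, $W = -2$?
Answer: $-2336$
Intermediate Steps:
$J{\left(o,l \right)} = - 10 l + 5 o$ ($J{\left(o,l \right)} = 5 o - 10 l = - 10 l + 5 o$)
$4 + 156 J{\left(-5 - -6,j{\left(2 \right)} \right)} = 4 + 156 \left(\left(-10\right) 2 + 5 \left(-5 - -6\right)\right) = 4 + 156 \left(-20 + 5 \left(-5 + 6\right)\right) = 4 + 156 \left(-20 + 5 \cdot 1\right) = 4 + 156 \left(-20 + 5\right) = 4 + 156 \left(-15\right) = 4 - 2340 = -2336$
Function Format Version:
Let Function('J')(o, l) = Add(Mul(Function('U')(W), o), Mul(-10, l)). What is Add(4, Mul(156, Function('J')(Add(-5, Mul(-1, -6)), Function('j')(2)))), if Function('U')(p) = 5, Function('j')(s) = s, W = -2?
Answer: -2336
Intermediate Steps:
Function('J')(o, l) = Add(Mul(-10, l), Mul(5, o)) (Function('J')(o, l) = Add(Mul(5, o), Mul(-10, l)) = Add(Mul(-10, l), Mul(5, o)))
Add(4, Mul(156, Function('J')(Add(-5, Mul(-1, -6)), Function('j')(2)))) = Add(4, Mul(156, Add(Mul(-10, 2), Mul(5, Add(-5, Mul(-1, -6)))))) = Add(4, Mul(156, Add(-20, Mul(5, Add(-5, 6))))) = Add(4, Mul(156, Add(-20, Mul(5, 1)))) = Add(4, Mul(156, Add(-20, 5))) = Add(4, Mul(156, -15)) = Add(4, -2340) = -2336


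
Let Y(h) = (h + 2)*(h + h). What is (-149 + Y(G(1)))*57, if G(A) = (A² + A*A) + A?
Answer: -6783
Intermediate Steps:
G(A) = A + 2*A² (G(A) = (A² + A²) + A = 2*A² + A = A + 2*A²)
Y(h) = 2*h*(2 + h) (Y(h) = (2 + h)*(2*h) = 2*h*(2 + h))
(-149 + Y(G(1)))*57 = (-149 + 2*(1*(1 + 2*1))*(2 + 1*(1 + 2*1)))*57 = (-149 + 2*(1*(1 + 2))*(2 + 1*(1 + 2)))*57 = (-149 + 2*(1*3)*(2 + 1*3))*57 = (-149 + 2*3*(2 + 3))*57 = (-149 + 2*3*5)*57 = (-149 + 30)*57 = -119*57 = -6783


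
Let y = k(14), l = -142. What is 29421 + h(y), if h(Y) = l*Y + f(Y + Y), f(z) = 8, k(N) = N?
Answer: 27441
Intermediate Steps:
y = 14
h(Y) = 8 - 142*Y (h(Y) = -142*Y + 8 = 8 - 142*Y)
29421 + h(y) = 29421 + (8 - 142*14) = 29421 + (8 - 1988) = 29421 - 1980 = 27441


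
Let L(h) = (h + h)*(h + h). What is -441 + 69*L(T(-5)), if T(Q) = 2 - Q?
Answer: 13083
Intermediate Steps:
L(h) = 4*h**2 (L(h) = (2*h)*(2*h) = 4*h**2)
-441 + 69*L(T(-5)) = -441 + 69*(4*(2 - 1*(-5))**2) = -441 + 69*(4*(2 + 5)**2) = -441 + 69*(4*7**2) = -441 + 69*(4*49) = -441 + 69*196 = -441 + 13524 = 13083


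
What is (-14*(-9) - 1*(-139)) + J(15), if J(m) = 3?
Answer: 268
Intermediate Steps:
(-14*(-9) - 1*(-139)) + J(15) = (-14*(-9) - 1*(-139)) + 3 = (126 + 139) + 3 = 265 + 3 = 268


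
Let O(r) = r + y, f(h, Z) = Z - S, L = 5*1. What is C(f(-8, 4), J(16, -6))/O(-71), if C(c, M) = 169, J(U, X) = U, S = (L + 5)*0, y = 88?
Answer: 169/17 ≈ 9.9412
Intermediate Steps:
L = 5
S = 0 (S = (5 + 5)*0 = 10*0 = 0)
f(h, Z) = Z (f(h, Z) = Z - 1*0 = Z + 0 = Z)
O(r) = 88 + r (O(r) = r + 88 = 88 + r)
C(f(-8, 4), J(16, -6))/O(-71) = 169/(88 - 71) = 169/17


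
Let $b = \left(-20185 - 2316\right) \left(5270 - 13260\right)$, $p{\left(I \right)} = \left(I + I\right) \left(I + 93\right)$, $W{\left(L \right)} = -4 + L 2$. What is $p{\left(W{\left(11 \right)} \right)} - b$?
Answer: $-179778994$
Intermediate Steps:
$W{\left(L \right)} = -4 + 2 L$
$p{\left(I \right)} = 2 I \left(93 + I\right)$
$b = 179782990$ ($b = \left(-22501\right) \left(-7990\right) = 179782990$)
$p{\left(W{\left(11 \right)} \right)} - b = 2 \left(-4 + 2 \cdot 11\right) \left(93 + \left(-4 + 2 \cdot 11\right)\right) - 179782990 = 2 \left(-4 + 22\right) \left(93 + \left(-4 + 22\right)\right) - 179782990 = 2 \cdot 18 \left(93 + 18\right) - 179782990 = 2 \cdot 18 \cdot 111 - 179782990 = 3996 - 179782990 = -179778994$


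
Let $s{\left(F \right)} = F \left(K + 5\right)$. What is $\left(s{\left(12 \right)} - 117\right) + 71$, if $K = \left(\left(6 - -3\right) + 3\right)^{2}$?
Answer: $1742$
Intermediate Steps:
$K = 144$ ($K = \left(\left(6 + 3\right) + 3\right)^{2} = \left(9 + 3\right)^{2} = 12^{2} = 144$)
$s{\left(F \right)} = 149 F$ ($s{\left(F \right)} = F \left(144 + 5\right) = F 149 = 149 F$)
$\left(s{\left(12 \right)} - 117\right) + 71 = \left(149 \cdot 12 - 117\right) + 71 = \left(1788 - 117\right) + 71 = 1671 + 71 = 1742$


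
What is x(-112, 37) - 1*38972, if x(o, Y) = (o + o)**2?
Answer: 11204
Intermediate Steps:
x(o, Y) = 4*o**2 (x(o, Y) = (2*o)**2 = 4*o**2)
x(-112, 37) - 1*38972 = 4*(-112)**2 - 1*38972 = 4*12544 - 38972 = 50176 - 38972 = 11204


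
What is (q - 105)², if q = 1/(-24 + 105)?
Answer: 72318016/6561 ≈ 11022.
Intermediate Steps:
q = 1/81 ≈ 0.012346
(q - 105)² = (1/81 - 105)² = (-8504/81)² = 72318016/6561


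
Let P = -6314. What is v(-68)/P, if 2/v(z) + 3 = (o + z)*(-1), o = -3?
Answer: -1/214676 ≈ -4.6582e-6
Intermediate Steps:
v(z) = -2/z (v(z) = 2/(-3 + (-3 + z)*(-1)) = 2/(-3 + (3 - z)) = 2/((-z)) = 2*(-1/z) = -2/z)
v(-68)/P = -2/(-68)/(-6314) = -2*(-1/68)*(-1/6314) = (1/34)*(-1/6314) = -1/214676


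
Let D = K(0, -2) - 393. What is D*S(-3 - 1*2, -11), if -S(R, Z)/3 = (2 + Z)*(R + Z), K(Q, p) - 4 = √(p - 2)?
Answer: 168048 - 864*I ≈ 1.6805e+5 - 864.0*I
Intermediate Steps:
K(Q, p) = 4 + √(-2 + p) (K(Q, p) = 4 + √(p - 2) = 4 + √(-2 + p))
S(R, Z) = -3*(2 + Z)*(R + Z)
D = -389 + 2*I (D = (4 + √(-2 - 2)) - 393 = (4 + √(-4)) - 393 = (4 + 2*I) - 393 = -389 + 2*I ≈ -389.0 + 2.0*I)
D*S(-3 - 1*2, -11) = (-389 + 2*I)*(-6*(-3 - 1*2) - 6*(-11) - 3*(-11)² - 3*(-3 - 1*2)*(-11)) = (-389 + 2*I)*(-6*(-3 - 2) + 66 - 3*121 - 3*(-3 - 2)*(-11)) = (-389 + 2*I)*(-6*(-5) + 66 - 363 - 3*(-5)*(-11)) = (-389 + 2*I)*(30 + 66 - 363 - 165) = (-389 + 2*I)*(-432) = 168048 - 864*I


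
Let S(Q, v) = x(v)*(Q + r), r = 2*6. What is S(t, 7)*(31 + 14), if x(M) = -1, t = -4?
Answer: -360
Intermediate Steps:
r = 12
S(Q, v) = -12 - Q (S(Q, v) = -(Q + 12) = -(12 + Q) = -12 - Q)
S(t, 7)*(31 + 14) = (-12 - 1*(-4))*(31 + 14) = (-12 + 4)*45 = -8*45 = -360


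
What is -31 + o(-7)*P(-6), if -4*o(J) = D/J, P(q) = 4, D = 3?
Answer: -214/7 ≈ -30.571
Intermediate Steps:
o(J) = -3/(4*J)
-31 + o(-7)*P(-6) = -31 - ¾/(-7)*4 = -31 - ¾*(-⅐)*4 = -31 + (3/28)*4 = -31 + 3/7 = -214/7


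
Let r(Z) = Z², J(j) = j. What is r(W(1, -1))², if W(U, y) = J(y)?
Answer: 1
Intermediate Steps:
W(U, y) = y
r(W(1, -1))² = ((-1)²)² = 1² = 1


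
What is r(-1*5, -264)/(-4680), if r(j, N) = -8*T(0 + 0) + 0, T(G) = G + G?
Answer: 0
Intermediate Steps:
T(G) = 2*G
r(j, N) = 0 (r(j, N) = -16*(0 + 0) + 0 = -16*0 + 0 = -8*0 + 0 = 0 + 0 = 0)
r(-1*5, -264)/(-4680) = 0/(-4680) = 0*(-1/4680) = 0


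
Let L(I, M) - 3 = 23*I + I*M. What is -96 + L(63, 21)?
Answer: 2679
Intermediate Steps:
L(I, M) = 3 + 23*I + I*M (L(I, M) = 3 + (23*I + I*M) = 3 + 23*I + I*M)
-96 + L(63, 21) = -96 + (3 + 23*63 + 63*21) = -96 + (3 + 1449 + 1323) = -96 + 2775 = 2679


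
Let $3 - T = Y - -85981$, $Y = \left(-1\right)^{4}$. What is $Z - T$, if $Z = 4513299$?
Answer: $4599278$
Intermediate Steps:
$Y = 1$
$T = -85979$ ($T = 3 - \left(1 - -85981\right) = 3 - \left(1 + 85981\right) = 3 - 85982 = -85979$)
$Z - T = 4513299 - -85979 = 4513299 + 85979 = 4599278$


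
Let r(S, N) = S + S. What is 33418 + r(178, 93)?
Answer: 33774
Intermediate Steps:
r(S, N) = 2*S
33418 + r(178, 93) = 33418 + 2*178 = 33418 + 356 = 33774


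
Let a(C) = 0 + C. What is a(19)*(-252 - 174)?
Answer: -8094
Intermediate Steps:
a(C) = C
a(19)*(-252 - 174) = 19*(-252 - 174) = 19*(-426) = -8094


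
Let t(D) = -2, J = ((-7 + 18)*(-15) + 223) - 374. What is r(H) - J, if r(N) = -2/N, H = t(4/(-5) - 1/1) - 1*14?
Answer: 2529/8 ≈ 316.13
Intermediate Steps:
J = -316 (J = (11*(-15) + 223) - 374 = (-165 + 223) - 374 = 58 - 374 = -316)
H = -16 (H = -2 - 1*14 = -2 - 14 = -16)
r(H) - J = -2/(-16) - 1*(-316) = -2*(-1/16) + 316 = ⅛ + 316 = 2529/8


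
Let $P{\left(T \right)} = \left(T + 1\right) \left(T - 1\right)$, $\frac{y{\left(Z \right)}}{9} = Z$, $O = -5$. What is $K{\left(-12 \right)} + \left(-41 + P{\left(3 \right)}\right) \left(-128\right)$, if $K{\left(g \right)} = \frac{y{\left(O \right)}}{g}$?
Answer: $\frac{16911}{4} \approx 4227.8$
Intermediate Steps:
$y{\left(Z \right)} = 9 Z$
$K{\left(g \right)} = - \frac{45}{g}$ ($K{\left(g \right)} = \frac{9 \left(-5\right)}{g} = - \frac{45}{g}$)
$P{\left(T \right)} = \left(1 + T\right) \left(-1 + T\right)$
$K{\left(-12 \right)} + \left(-41 + P{\left(3 \right)}\right) \left(-128\right) = - \frac{45}{-12} + \left(-41 - \left(1 - 3^{2}\right)\right) \left(-128\right) = \left(-45\right) \left(- \frac{1}{12}\right) + \left(-41 + \left(-1 + 9\right)\right) \left(-128\right) = \frac{15}{4} + \left(-41 + 8\right) \left(-128\right) = \frac{15}{4} - -4224 = \frac{15}{4} + 4224 = \frac{16911}{4}$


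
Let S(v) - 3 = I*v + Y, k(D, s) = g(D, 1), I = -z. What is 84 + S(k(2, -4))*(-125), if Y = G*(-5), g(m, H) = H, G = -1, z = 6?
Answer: -166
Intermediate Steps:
I = -6 (I = -1*6 = -6)
k(D, s) = 1
Y = 5 (Y = -1*(-5) = 5)
S(v) = 8 - 6*v (S(v) = 3 + (-6*v + 5) = 3 + (5 - 6*v) = 8 - 6*v)
84 + S(k(2, -4))*(-125) = 84 + (8 - 6*1)*(-125) = 84 + (8 - 6)*(-125) = 84 + 2*(-125) = 84 - 250 = -166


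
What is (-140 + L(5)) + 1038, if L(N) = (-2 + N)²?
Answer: 907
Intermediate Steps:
(-140 + L(5)) + 1038 = (-140 + (-2 + 5)²) + 1038 = (-140 + 3²) + 1038 = (-140 + 9) + 1038 = -131 + 1038 = 907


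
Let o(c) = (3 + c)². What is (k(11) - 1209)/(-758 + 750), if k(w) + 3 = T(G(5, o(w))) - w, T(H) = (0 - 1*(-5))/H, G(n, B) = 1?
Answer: 609/4 ≈ 152.25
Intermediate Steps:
T(H) = 5/H (T(H) = (0 + 5)/H = 5/H)
k(w) = 2 - w (k(w) = -3 + (5/1 - w) = -3 + (5*1 - w) = -3 + (5 - w) = 2 - w)
(k(11) - 1209)/(-758 + 750) = ((2 - 1*11) - 1209)/(-758 + 750) = ((2 - 11) - 1209)/(-8) = -(-9 - 1209)/8 = -⅛*(-1218) = 609/4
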